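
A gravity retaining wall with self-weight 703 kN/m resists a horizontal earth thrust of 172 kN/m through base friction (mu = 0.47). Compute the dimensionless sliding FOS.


Resisting force = mu * W = 0.47 * 703 = 330.41 kN/m
FOS = Resisting / Driving = 330.41 / 172
= 1.921 (dimensionless)

1.921 (dimensionless)


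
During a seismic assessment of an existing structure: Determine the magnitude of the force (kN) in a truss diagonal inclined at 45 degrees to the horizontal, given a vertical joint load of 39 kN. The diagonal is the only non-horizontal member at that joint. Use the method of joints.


At the joint, only the diagonal has a vertical component, so vertical equilibrium gives:
F * sin(45) = 39
F = 39 / sin(45)
= 39 / 0.707107
= 55.15 kN

55.15 kN


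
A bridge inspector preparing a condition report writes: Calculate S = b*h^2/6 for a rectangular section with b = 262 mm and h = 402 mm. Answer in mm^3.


S = b * h^2 / 6
= 262 * 402^2 / 6
= 262 * 161604 / 6
= 7056708.0 mm^3

7056708.0 mm^3


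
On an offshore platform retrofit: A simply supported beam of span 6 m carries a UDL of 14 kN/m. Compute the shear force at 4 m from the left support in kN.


R_A = w * L / 2 = 14 * 6 / 2 = 42.0 kN
V(x) = R_A - w * x = 42.0 - 14 * 4
= -14.0 kN

-14.0 kN


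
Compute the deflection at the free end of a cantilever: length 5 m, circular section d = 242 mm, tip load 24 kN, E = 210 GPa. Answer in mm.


I = pi * d^4 / 64 = pi * 242^4 / 64 = 168357071.45 mm^4
L = 5000.0 mm, P = 24000.0 N, E = 210000.0 MPa
delta = P * L^3 / (3 * E * I)
= 24000.0 * 5000.0^3 / (3 * 210000.0 * 168357071.45)
= 28.2846 mm

28.2846 mm


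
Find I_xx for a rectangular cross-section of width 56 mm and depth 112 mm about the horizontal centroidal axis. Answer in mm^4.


I = b * h^3 / 12
= 56 * 112^3 / 12
= 56 * 1404928 / 12
= 6556330.67 mm^4

6556330.67 mm^4


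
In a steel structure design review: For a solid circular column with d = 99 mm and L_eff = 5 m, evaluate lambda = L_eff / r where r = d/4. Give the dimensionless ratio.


Radius of gyration r = d / 4 = 99 / 4 = 24.75 mm
L_eff = 5000.0 mm
Slenderness ratio = L / r = 5000.0 / 24.75 = 202.02 (dimensionless)

202.02 (dimensionless)


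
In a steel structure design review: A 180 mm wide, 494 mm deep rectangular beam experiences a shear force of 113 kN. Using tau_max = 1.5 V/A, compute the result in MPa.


A = b * h = 180 * 494 = 88920 mm^2
V = 113 kN = 113000.0 N
tau_max = 1.5 * V / A = 1.5 * 113000.0 / 88920
= 1.9062 MPa

1.9062 MPa


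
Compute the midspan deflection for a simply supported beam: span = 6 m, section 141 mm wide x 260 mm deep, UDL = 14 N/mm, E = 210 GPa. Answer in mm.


I = 141 * 260^3 / 12 = 206518000.0 mm^4
L = 6000.0 mm, w = 14 N/mm, E = 210000.0 MPa
delta = 5 * w * L^4 / (384 * E * I)
= 5 * 14 * 6000.0^4 / (384 * 210000.0 * 206518000.0)
= 5.4475 mm

5.4475 mm


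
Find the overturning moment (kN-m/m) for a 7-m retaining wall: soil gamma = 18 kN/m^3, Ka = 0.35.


Pa = 0.5 * Ka * gamma * H^2
= 0.5 * 0.35 * 18 * 7^2
= 154.35 kN/m
Arm = H / 3 = 7 / 3 = 2.3333 m
Mo = Pa * arm = Pa * H / 3 = 154.35 * 7 / 3 = 360.15 kN-m/m

360.15 kN-m/m


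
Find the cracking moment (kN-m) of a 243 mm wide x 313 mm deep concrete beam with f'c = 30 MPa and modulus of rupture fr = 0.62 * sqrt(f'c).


fr = 0.62 * sqrt(30) = 0.62 * 5.4772 = 3.3959 MPa
I = 243 * 313^3 / 12 = 620952014.25 mm^4
y_t = 156.5 mm
M_cr = fr * I / y_t = 3.3959 * 620952014.25 / 156.5 N-mm
= 13.474 kN-m

13.474 kN-m


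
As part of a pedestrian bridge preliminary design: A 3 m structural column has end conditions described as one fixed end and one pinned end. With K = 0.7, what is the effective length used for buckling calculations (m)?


L_eff = K * L
= 0.7 * 3
= 2.1 m

2.1 m


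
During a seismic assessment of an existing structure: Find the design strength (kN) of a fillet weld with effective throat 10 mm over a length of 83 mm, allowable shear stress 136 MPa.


Strength = throat * length * allowable stress
= 10 * 83 * 136 N
= 112880 N
= 112.88 kN

112.88 kN


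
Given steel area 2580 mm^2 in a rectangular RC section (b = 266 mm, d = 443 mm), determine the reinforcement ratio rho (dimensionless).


rho = As / (b * d)
= 2580 / (266 * 443)
= 2580 / 117838
= 0.021894 (dimensionless)

0.021894 (dimensionless)


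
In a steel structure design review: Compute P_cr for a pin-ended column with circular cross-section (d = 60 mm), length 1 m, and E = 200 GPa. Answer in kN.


I = pi * d^4 / 64 = 636172.51 mm^4
L = 1000.0 mm
P_cr = pi^2 * E * I / L^2
= 9.8696 * 200000.0 * 636172.51 / 1000.0^2
= 1255754.21 N = 1255.7542 kN

1255.7542 kN


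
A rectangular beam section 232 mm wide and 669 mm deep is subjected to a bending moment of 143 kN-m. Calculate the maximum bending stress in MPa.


I = b * h^3 / 12 = 232 * 669^3 / 12 = 5788753974.0 mm^4
y = h / 2 = 669 / 2 = 334.5 mm
M = 143 kN-m = 143000000.0 N-mm
sigma = M * y / I = 143000000.0 * 334.5 / 5788753974.0
= 8.26 MPa

8.26 MPa


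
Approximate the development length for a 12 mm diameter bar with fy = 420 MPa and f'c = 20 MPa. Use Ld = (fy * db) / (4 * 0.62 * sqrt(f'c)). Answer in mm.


Ld = (fy * db) / (4 * 0.62 * sqrt(f'c))
= (420 * 12) / (4 * 0.62 * sqrt(20))
= 5040 / 11.0909
= 454.43 mm

454.43 mm


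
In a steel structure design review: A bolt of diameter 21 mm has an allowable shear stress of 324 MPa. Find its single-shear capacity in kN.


A = pi * d^2 / 4 = pi * 21^2 / 4 = 346.3606 mm^2
V = f_v * A / 1000 = 324 * 346.3606 / 1000
= 112.2208 kN

112.2208 kN


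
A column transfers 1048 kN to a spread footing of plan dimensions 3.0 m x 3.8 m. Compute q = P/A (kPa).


A = 3.0 * 3.8 = 11.4 m^2
q = P / A = 1048 / 11.4
= 91.9298 kPa

91.9298 kPa


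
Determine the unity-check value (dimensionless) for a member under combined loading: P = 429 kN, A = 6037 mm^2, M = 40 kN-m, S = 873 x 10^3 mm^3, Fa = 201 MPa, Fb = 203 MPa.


f_a = P / A = 429000.0 / 6037 = 71.0618 MPa
f_b = M / S = 40000000.0 / 873000.0 = 45.819 MPa
Ratio = f_a / Fa + f_b / Fb
= 71.0618 / 201 + 45.819 / 203
= 0.5793 (dimensionless)

0.5793 (dimensionless)


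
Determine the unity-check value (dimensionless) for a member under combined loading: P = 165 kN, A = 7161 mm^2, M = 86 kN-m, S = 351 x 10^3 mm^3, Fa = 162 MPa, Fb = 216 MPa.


f_a = P / A = 165000.0 / 7161 = 23.0415 MPa
f_b = M / S = 86000000.0 / 351000.0 = 245.0142 MPa
Ratio = f_a / Fa + f_b / Fb
= 23.0415 / 162 + 245.0142 / 216
= 1.2766 (dimensionless)

1.2766 (dimensionless)


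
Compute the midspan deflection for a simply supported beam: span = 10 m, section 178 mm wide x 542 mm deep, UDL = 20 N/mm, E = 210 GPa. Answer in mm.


I = 178 * 542^3 / 12 = 2361764638.67 mm^4
L = 10000.0 mm, w = 20 N/mm, E = 210000.0 MPa
delta = 5 * w * L^4 / (384 * E * I)
= 5 * 20 * 10000.0^4 / (384 * 210000.0 * 2361764638.67)
= 5.2506 mm

5.2506 mm


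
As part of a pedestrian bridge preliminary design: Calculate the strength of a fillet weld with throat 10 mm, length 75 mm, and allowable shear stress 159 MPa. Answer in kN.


Strength = throat * length * allowable stress
= 10 * 75 * 159 N
= 119250 N
= 119.25 kN

119.25 kN


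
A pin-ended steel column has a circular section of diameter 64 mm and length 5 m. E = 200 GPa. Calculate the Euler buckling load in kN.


I = pi * d^4 / 64 = 823549.66 mm^4
L = 5000.0 mm
P_cr = pi^2 * E * I / L^2
= 9.8696 * 200000.0 * 823549.66 / 5000.0^2
= 65024.88 N = 65.0249 kN

65.0249 kN


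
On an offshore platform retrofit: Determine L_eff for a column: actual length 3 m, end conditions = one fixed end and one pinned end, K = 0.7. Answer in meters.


L_eff = K * L
= 0.7 * 3
= 2.1 m

2.1 m


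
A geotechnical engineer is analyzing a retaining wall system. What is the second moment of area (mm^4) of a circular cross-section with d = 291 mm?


r = d / 2 = 291 / 2 = 145.5 mm
I = pi * r^4 / 4 = pi * 145.5^4 / 4
= 351999344.44 mm^4

351999344.44 mm^4


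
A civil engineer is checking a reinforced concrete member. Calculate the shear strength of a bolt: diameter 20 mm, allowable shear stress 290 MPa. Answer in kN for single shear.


A = pi * d^2 / 4 = pi * 20^2 / 4 = 314.1593 mm^2
V = f_v * A / 1000 = 290 * 314.1593 / 1000
= 91.1062 kN

91.1062 kN


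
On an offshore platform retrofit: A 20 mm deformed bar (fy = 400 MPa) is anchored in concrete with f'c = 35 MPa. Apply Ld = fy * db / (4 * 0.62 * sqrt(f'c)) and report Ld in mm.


Ld = (fy * db) / (4 * 0.62 * sqrt(f'c))
= (400 * 20) / (4 * 0.62 * sqrt(35))
= 8000 / 14.6719
= 545.26 mm

545.26 mm


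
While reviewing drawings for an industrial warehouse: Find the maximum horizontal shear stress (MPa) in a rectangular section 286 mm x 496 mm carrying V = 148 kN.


A = b * h = 286 * 496 = 141856 mm^2
V = 148 kN = 148000.0 N
tau_max = 1.5 * V / A = 1.5 * 148000.0 / 141856
= 1.565 MPa

1.565 MPa


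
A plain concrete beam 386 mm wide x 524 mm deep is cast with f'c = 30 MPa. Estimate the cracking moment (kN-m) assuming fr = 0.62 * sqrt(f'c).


fr = 0.62 * sqrt(30) = 0.62 * 5.4772 = 3.3959 MPa
I = 386 * 524^3 / 12 = 4628070005.33 mm^4
y_t = 262.0 mm
M_cr = fr * I / y_t = 3.3959 * 4628070005.33 / 262.0 N-mm
= 59.9861 kN-m

59.9861 kN-m


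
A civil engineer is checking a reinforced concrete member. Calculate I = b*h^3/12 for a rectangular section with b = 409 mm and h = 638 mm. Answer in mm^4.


I = b * h^3 / 12
= 409 * 638^3 / 12
= 409 * 259694072 / 12
= 8851239620.67 mm^4

8851239620.67 mm^4


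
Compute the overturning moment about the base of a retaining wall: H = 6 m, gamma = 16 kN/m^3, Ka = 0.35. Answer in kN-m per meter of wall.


Pa = 0.5 * Ka * gamma * H^2
= 0.5 * 0.35 * 16 * 6^2
= 100.8 kN/m
Arm = H / 3 = 6 / 3 = 2.0 m
Mo = Pa * arm = Pa * H / 3 = 100.8 * 6 / 3 = 201.6 kN-m/m

201.6 kN-m/m


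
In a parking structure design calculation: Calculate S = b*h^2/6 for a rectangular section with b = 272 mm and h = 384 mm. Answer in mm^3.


S = b * h^2 / 6
= 272 * 384^2 / 6
= 272 * 147456 / 6
= 6684672.0 mm^3

6684672.0 mm^3


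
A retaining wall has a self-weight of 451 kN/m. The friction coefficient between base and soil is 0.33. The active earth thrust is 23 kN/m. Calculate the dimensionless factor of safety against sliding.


Resisting force = mu * W = 0.33 * 451 = 148.83 kN/m
FOS = Resisting / Driving = 148.83 / 23
= 6.4709 (dimensionless)

6.4709 (dimensionless)


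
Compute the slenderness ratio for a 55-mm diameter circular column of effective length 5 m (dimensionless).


Radius of gyration r = d / 4 = 55 / 4 = 13.75 mm
L_eff = 5000.0 mm
Slenderness ratio = L / r = 5000.0 / 13.75 = 363.64 (dimensionless)

363.64 (dimensionless)


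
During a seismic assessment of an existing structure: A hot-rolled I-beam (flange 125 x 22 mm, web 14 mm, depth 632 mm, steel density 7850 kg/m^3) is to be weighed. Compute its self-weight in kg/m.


A_flanges = 2 * 125 * 22 = 5500 mm^2
A_web = (632 - 2 * 22) * 14 = 8232 mm^2
A_total = 5500 + 8232 = 13732 mm^2 = 0.013732 m^2
Weight = rho * A = 7850 * 0.013732 = 107.7962 kg/m

107.7962 kg/m


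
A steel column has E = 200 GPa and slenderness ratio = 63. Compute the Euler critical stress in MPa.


sigma_cr = pi^2 * E / lambda^2
= 9.8696 * 200000.0 / 63^2
= 9.8696 * 200000.0 / 3969
= 497.3346 MPa

497.3346 MPa


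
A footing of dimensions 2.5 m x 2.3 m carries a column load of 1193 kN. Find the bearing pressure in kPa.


A = 2.5 * 2.3 = 5.75 m^2
q = P / A = 1193 / 5.75
= 207.4783 kPa

207.4783 kPa


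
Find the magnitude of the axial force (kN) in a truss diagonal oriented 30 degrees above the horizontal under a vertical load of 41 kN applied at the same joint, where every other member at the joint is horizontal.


At the joint, only the diagonal has a vertical component, so vertical equilibrium gives:
F * sin(30) = 41
F = 41 / sin(30)
= 41 / 0.5
= 82.0 kN

82.0 kN


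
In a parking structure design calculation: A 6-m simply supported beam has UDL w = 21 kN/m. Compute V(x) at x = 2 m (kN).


R_A = w * L / 2 = 21 * 6 / 2 = 63.0 kN
V(x) = R_A - w * x = 63.0 - 21 * 2
= 21.0 kN

21.0 kN


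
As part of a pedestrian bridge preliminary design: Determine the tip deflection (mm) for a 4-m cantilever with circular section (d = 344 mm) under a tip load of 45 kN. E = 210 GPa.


I = pi * d^4 / 64 = pi * 344^4 / 64 = 687390726.76 mm^4
L = 4000.0 mm, P = 45000.0 N, E = 210000.0 MPa
delta = P * L^3 / (3 * E * I)
= 45000.0 * 4000.0^3 / (3 * 210000.0 * 687390726.76)
= 6.6504 mm

6.6504 mm


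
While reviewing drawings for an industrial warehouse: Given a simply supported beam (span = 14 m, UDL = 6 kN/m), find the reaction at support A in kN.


Total load = w * L = 6 * 14 = 84 kN
By symmetry, each reaction R = total / 2 = 84 / 2 = 42.0 kN

42.0 kN


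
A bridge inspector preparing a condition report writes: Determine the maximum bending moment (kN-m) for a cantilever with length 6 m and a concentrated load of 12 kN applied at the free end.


For a cantilever with a point load at the free end:
M_max = P * L = 12 * 6 = 72 kN-m

72 kN-m


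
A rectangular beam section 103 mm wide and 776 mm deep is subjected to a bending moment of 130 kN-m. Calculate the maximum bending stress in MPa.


I = b * h^3 / 12 = 103 * 776^3 / 12 = 4010893610.67 mm^4
y = h / 2 = 776 / 2 = 388.0 mm
M = 130 kN-m = 130000000.0 N-mm
sigma = M * y / I = 130000000.0 * 388.0 / 4010893610.67
= 12.58 MPa

12.58 MPa


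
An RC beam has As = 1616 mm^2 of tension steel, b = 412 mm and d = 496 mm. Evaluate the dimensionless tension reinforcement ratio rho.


rho = As / (b * d)
= 1616 / (412 * 496)
= 1616 / 204352
= 0.007908 (dimensionless)

0.007908 (dimensionless)


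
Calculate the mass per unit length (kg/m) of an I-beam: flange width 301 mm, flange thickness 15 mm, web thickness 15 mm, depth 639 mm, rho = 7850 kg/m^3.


A_flanges = 2 * 301 * 15 = 9030 mm^2
A_web = (639 - 2 * 15) * 15 = 9135 mm^2
A_total = 9030 + 9135 = 18165 mm^2 = 0.018165 m^2
Weight = rho * A = 7850 * 0.018165 = 142.5952 kg/m

142.5952 kg/m


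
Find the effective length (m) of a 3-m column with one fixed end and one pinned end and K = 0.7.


L_eff = K * L
= 0.7 * 3
= 2.1 m

2.1 m


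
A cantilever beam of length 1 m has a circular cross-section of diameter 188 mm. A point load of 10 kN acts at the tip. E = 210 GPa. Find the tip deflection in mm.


I = pi * d^4 / 64 = pi * 188^4 / 64 = 61319879.93 mm^4
L = 1000.0 mm, P = 10000.0 N, E = 210000.0 MPa
delta = P * L^3 / (3 * E * I)
= 10000.0 * 1000.0^3 / (3 * 210000.0 * 61319879.93)
= 0.2589 mm

0.2589 mm


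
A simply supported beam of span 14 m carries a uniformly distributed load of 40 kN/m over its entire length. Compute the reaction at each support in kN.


Total load = w * L = 40 * 14 = 560 kN
By symmetry, each reaction R = total / 2 = 560 / 2 = 280.0 kN

280.0 kN


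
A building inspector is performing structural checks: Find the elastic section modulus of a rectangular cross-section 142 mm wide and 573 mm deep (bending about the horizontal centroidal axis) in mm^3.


S = b * h^2 / 6
= 142 * 573^2 / 6
= 142 * 328329 / 6
= 7770453.0 mm^3

7770453.0 mm^3


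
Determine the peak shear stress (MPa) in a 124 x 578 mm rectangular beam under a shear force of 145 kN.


A = b * h = 124 * 578 = 71672 mm^2
V = 145 kN = 145000.0 N
tau_max = 1.5 * V / A = 1.5 * 145000.0 / 71672
= 3.0347 MPa

3.0347 MPa


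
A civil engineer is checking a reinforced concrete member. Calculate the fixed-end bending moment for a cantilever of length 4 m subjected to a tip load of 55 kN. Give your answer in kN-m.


For a cantilever with a point load at the free end:
M_max = P * L = 55 * 4 = 220 kN-m

220 kN-m


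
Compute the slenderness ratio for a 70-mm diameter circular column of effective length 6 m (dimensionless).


Radius of gyration r = d / 4 = 70 / 4 = 17.5 mm
L_eff = 6000.0 mm
Slenderness ratio = L / r = 6000.0 / 17.5 = 342.86 (dimensionless)

342.86 (dimensionless)


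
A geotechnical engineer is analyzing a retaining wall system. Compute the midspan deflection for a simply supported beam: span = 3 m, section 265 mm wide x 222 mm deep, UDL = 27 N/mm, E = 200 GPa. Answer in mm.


I = 265 * 222^3 / 12 = 241614810.0 mm^4
L = 3000.0 mm, w = 27 N/mm, E = 200000.0 MPa
delta = 5 * w * L^4 / (384 * E * I)
= 5 * 27 * 3000.0^4 / (384 * 200000.0 * 241614810.0)
= 0.5893 mm

0.5893 mm


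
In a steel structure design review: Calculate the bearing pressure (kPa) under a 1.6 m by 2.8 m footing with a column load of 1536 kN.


A = 1.6 * 2.8 = 4.48 m^2
q = P / A = 1536 / 4.48
= 342.8571 kPa

342.8571 kPa


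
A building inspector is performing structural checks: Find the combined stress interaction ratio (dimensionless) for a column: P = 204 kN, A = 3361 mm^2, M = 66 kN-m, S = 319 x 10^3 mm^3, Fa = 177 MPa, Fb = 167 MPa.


f_a = P / A = 204000.0 / 3361 = 60.6962 MPa
f_b = M / S = 66000000.0 / 319000.0 = 206.8966 MPa
Ratio = f_a / Fa + f_b / Fb
= 60.6962 / 177 + 206.8966 / 167
= 1.5818 (dimensionless)

1.5818 (dimensionless)


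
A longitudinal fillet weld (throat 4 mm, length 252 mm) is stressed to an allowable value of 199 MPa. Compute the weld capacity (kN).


Strength = throat * length * allowable stress
= 4 * 252 * 199 N
= 200592 N
= 200.59 kN

200.59 kN


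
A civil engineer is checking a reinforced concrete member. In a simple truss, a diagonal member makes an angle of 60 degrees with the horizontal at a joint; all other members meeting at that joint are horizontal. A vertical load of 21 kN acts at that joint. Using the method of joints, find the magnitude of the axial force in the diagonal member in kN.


At the joint, only the diagonal has a vertical component, so vertical equilibrium gives:
F * sin(60) = 21
F = 21 / sin(60)
= 21 / 0.866025
= 24.25 kN

24.25 kN


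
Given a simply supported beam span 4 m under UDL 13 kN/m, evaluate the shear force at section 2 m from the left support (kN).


R_A = w * L / 2 = 13 * 4 / 2 = 26.0 kN
V(x) = R_A - w * x = 26.0 - 13 * 2
= 0.0 kN

0.0 kN


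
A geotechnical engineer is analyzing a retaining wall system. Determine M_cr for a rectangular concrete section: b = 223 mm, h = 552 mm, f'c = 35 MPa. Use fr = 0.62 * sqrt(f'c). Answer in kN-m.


fr = 0.62 * sqrt(35) = 0.62 * 5.9161 = 3.668 MPa
I = 223 * 552^3 / 12 = 3125653632.0 mm^4
y_t = 276.0 mm
M_cr = fr * I / y_t = 3.668 * 3125653632.0 / 276.0 N-mm
= 41.5391 kN-m

41.5391 kN-m


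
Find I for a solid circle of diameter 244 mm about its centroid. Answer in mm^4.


r = d / 2 = 244 / 2 = 122.0 mm
I = pi * r^4 / 4 = pi * 122.0^4 / 4
= 173991969.47 mm^4

173991969.47 mm^4


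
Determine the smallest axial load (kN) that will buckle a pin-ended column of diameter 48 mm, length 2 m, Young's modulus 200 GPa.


I = pi * d^4 / 64 = 260576.26 mm^4
L = 2000.0 mm
P_cr = pi^2 * E * I / L^2
= 9.8696 * 200000.0 * 260576.26 / 2000.0^2
= 128589.23 N = 128.5892 kN

128.5892 kN


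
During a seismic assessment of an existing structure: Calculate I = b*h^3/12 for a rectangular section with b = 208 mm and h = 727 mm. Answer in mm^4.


I = b * h^3 / 12
= 208 * 727^3 / 12
= 208 * 384240583 / 12
= 6660170105.33 mm^4

6660170105.33 mm^4


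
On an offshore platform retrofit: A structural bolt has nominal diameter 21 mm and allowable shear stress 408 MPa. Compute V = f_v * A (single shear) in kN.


A = pi * d^2 / 4 = pi * 21^2 / 4 = 346.3606 mm^2
V = f_v * A / 1000 = 408 * 346.3606 / 1000
= 141.3151 kN

141.3151 kN


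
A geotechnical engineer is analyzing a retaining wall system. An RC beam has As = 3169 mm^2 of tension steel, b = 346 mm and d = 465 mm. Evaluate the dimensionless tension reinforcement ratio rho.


rho = As / (b * d)
= 3169 / (346 * 465)
= 3169 / 160890
= 0.019697 (dimensionless)

0.019697 (dimensionless)


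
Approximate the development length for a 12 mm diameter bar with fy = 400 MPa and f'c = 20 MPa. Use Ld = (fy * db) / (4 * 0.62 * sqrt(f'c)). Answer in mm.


Ld = (fy * db) / (4 * 0.62 * sqrt(f'c))
= (400 * 12) / (4 * 0.62 * sqrt(20))
= 4800 / 11.0909
= 432.79 mm

432.79 mm


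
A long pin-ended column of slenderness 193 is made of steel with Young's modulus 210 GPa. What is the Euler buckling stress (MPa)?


sigma_cr = pi^2 * E / lambda^2
= 9.8696 * 210000.0 / 193^2
= 9.8696 * 210000.0 / 37249
= 55.6422 MPa

55.6422 MPa


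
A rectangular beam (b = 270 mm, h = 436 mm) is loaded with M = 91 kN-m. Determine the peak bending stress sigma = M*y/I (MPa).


I = b * h^3 / 12 = 270 * 436^3 / 12 = 1864841760.0 mm^4
y = h / 2 = 436 / 2 = 218.0 mm
M = 91 kN-m = 91000000.0 N-mm
sigma = M * y / I = 91000000.0 * 218.0 / 1864841760.0
= 10.64 MPa

10.64 MPa


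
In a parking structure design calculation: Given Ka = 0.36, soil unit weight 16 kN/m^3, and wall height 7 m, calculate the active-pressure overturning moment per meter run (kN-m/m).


Pa = 0.5 * Ka * gamma * H^2
= 0.5 * 0.36 * 16 * 7^2
= 141.12 kN/m
Arm = H / 3 = 7 / 3 = 2.3333 m
Mo = Pa * arm = Pa * H / 3 = 141.12 * 7 / 3 = 329.28 kN-m/m

329.28 kN-m/m


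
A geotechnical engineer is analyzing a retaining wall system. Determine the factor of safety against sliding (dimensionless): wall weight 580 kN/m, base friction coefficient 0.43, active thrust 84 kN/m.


Resisting force = mu * W = 0.43 * 580 = 249.4 kN/m
FOS = Resisting / Driving = 249.4 / 84
= 2.969 (dimensionless)

2.969 (dimensionless)


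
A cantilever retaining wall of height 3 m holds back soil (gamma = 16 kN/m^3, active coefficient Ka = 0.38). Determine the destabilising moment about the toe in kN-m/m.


Pa = 0.5 * Ka * gamma * H^2
= 0.5 * 0.38 * 16 * 3^2
= 27.36 kN/m
Arm = H / 3 = 3 / 3 = 1.0 m
Mo = Pa * arm = Pa * H / 3 = 27.36 * 3 / 3 = 27.36 kN-m/m

27.36 kN-m/m


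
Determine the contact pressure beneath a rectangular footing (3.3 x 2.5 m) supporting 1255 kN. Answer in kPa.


A = 3.3 * 2.5 = 8.25 m^2
q = P / A = 1255 / 8.25
= 152.1212 kPa

152.1212 kPa


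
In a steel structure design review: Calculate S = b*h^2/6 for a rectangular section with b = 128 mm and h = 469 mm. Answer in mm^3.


S = b * h^2 / 6
= 128 * 469^2 / 6
= 128 * 219961 / 6
= 4692501.33 mm^3

4692501.33 mm^3


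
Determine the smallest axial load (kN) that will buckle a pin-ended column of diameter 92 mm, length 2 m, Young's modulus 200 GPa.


I = pi * d^4 / 64 = 3516585.72 mm^4
L = 2000.0 mm
P_cr = pi^2 * E * I / L^2
= 9.8696 * 200000.0 * 3516585.72 / 2000.0^2
= 1735365.49 N = 1735.3655 kN

1735.3655 kN


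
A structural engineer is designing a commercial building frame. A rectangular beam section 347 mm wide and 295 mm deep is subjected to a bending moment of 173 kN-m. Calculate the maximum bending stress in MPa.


I = b * h^3 / 12 = 347 * 295^3 / 12 = 742359510.42 mm^4
y = h / 2 = 295 / 2 = 147.5 mm
M = 173 kN-m = 173000000.0 N-mm
sigma = M * y / I = 173000000.0 * 147.5 / 742359510.42
= 34.37 MPa

34.37 MPa


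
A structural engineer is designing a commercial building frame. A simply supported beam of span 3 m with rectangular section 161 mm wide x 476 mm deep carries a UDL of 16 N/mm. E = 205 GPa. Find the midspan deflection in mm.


I = 161 * 476^3 / 12 = 1446989861.33 mm^4
L = 3000.0 mm, w = 16 N/mm, E = 205000.0 MPa
delta = 5 * w * L^4 / (384 * E * I)
= 5 * 16 * 3000.0^4 / (384 * 205000.0 * 1446989861.33)
= 0.0569 mm

0.0569 mm


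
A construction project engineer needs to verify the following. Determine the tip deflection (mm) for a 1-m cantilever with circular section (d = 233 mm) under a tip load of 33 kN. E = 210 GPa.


I = pi * d^4 / 64 = pi * 233^4 / 64 = 144675030.57 mm^4
L = 1000.0 mm, P = 33000.0 N, E = 210000.0 MPa
delta = P * L^3 / (3 * E * I)
= 33000.0 * 1000.0^3 / (3 * 210000.0 * 144675030.57)
= 0.3621 mm

0.3621 mm


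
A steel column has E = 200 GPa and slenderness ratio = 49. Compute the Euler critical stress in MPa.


sigma_cr = pi^2 * E / lambda^2
= 9.8696 * 200000.0 / 49^2
= 9.8696 * 200000.0 / 2401
= 822.1245 MPa

822.1245 MPa


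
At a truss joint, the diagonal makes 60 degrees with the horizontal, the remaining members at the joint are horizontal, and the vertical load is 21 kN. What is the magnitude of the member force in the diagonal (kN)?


At the joint, only the diagonal has a vertical component, so vertical equilibrium gives:
F * sin(60) = 21
F = 21 / sin(60)
= 21 / 0.866025
= 24.25 kN

24.25 kN


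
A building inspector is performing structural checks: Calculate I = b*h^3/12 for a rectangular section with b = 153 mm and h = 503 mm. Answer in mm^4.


I = b * h^3 / 12
= 153 * 503^3 / 12
= 153 * 127263527 / 12
= 1622609969.25 mm^4

1622609969.25 mm^4


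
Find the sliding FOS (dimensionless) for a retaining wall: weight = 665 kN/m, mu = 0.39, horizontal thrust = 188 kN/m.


Resisting force = mu * W = 0.39 * 665 = 259.35 kN/m
FOS = Resisting / Driving = 259.35 / 188
= 1.3795 (dimensionless)

1.3795 (dimensionless)


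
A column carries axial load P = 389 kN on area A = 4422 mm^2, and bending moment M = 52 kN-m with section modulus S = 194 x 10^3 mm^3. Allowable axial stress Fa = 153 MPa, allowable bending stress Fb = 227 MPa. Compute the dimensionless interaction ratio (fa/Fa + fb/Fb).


f_a = P / A = 389000.0 / 4422 = 87.9692 MPa
f_b = M / S = 52000000.0 / 194000.0 = 268.0412 MPa
Ratio = f_a / Fa + f_b / Fb
= 87.9692 / 153 + 268.0412 / 227
= 1.7558 (dimensionless)

1.7558 (dimensionless)


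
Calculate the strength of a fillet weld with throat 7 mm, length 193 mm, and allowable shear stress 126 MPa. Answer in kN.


Strength = throat * length * allowable stress
= 7 * 193 * 126 N
= 170226 N
= 170.23 kN

170.23 kN


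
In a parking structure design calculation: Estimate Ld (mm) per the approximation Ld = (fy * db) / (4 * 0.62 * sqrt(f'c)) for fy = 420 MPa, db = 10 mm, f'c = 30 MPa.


Ld = (fy * db) / (4 * 0.62 * sqrt(f'c))
= (420 * 10) / (4 * 0.62 * sqrt(30))
= 4200 / 13.5835
= 309.2 mm

309.2 mm


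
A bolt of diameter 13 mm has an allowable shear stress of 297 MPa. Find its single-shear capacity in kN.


A = pi * d^2 / 4 = pi * 13^2 / 4 = 132.7323 mm^2
V = f_v * A / 1000 = 297 * 132.7323 / 1000
= 39.4215 kN

39.4215 kN


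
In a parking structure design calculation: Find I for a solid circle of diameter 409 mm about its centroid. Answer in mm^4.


r = d / 2 = 409 / 2 = 204.5 mm
I = pi * r^4 / 4 = pi * 204.5^4 / 4
= 1373609009.63 mm^4

1373609009.63 mm^4


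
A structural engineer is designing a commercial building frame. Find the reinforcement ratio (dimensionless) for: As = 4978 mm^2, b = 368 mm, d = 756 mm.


rho = As / (b * d)
= 4978 / (368 * 756)
= 4978 / 278208
= 0.017893 (dimensionless)

0.017893 (dimensionless)


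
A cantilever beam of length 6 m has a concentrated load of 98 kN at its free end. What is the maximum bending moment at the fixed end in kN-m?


For a cantilever with a point load at the free end:
M_max = P * L = 98 * 6 = 588 kN-m

588 kN-m


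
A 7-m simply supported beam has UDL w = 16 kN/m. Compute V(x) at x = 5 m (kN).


R_A = w * L / 2 = 16 * 7 / 2 = 56.0 kN
V(x) = R_A - w * x = 56.0 - 16 * 5
= -24.0 kN

-24.0 kN


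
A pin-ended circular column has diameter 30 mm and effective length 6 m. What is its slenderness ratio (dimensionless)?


Radius of gyration r = d / 4 = 30 / 4 = 7.5 mm
L_eff = 6000.0 mm
Slenderness ratio = L / r = 6000.0 / 7.5 = 800.0 (dimensionless)

800.0 (dimensionless)


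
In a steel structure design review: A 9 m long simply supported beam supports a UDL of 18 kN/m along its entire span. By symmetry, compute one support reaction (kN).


Total load = w * L = 18 * 9 = 162 kN
By symmetry, each reaction R = total / 2 = 162 / 2 = 81.0 kN

81.0 kN


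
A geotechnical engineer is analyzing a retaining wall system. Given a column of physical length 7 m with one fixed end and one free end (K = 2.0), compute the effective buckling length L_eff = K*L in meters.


L_eff = K * L
= 2.0 * 7
= 14.0 m

14.0 m


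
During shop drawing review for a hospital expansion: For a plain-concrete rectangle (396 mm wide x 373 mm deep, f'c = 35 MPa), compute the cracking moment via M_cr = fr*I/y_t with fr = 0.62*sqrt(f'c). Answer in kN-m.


fr = 0.62 * sqrt(35) = 0.62 * 5.9161 = 3.668 MPa
I = 396 * 373^3 / 12 = 1712538861.0 mm^4
y_t = 186.5 mm
M_cr = fr * I / y_t = 3.668 * 1712538861.0 / 186.5 N-mm
= 33.6812 kN-m

33.6812 kN-m


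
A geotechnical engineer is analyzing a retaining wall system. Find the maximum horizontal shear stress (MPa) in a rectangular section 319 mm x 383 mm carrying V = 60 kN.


A = b * h = 319 * 383 = 122177 mm^2
V = 60 kN = 60000.0 N
tau_max = 1.5 * V / A = 1.5 * 60000.0 / 122177
= 0.7366 MPa

0.7366 MPa


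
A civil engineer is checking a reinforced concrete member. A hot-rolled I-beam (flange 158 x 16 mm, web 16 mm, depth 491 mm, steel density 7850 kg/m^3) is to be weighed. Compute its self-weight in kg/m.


A_flanges = 2 * 158 * 16 = 5056 mm^2
A_web = (491 - 2 * 16) * 16 = 7344 mm^2
A_total = 5056 + 7344 = 12400 mm^2 = 0.012400 m^2
Weight = rho * A = 7850 * 0.012400 = 97.34 kg/m

97.34 kg/m


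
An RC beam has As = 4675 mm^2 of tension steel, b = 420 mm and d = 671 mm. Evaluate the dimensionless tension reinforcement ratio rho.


rho = As / (b * d)
= 4675 / (420 * 671)
= 4675 / 281820
= 0.016589 (dimensionless)

0.016589 (dimensionless)


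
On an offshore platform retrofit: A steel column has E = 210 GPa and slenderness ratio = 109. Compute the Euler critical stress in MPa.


sigma_cr = pi^2 * E / lambda^2
= 9.8696 * 210000.0 / 109^2
= 9.8696 * 210000.0 / 11881
= 174.448 MPa

174.448 MPa


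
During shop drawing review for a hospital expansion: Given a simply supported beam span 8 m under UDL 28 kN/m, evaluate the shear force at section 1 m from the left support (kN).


R_A = w * L / 2 = 28 * 8 / 2 = 112.0 kN
V(x) = R_A - w * x = 112.0 - 28 * 1
= 84.0 kN

84.0 kN


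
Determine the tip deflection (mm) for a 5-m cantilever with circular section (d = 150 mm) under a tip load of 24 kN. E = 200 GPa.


I = pi * d^4 / 64 = pi * 150^4 / 64 = 24850488.76 mm^4
L = 5000.0 mm, P = 24000.0 N, E = 200000.0 MPa
delta = P * L^3 / (3 * E * I)
= 24000.0 * 5000.0^3 / (3 * 200000.0 * 24850488.76)
= 201.2033 mm

201.2033 mm


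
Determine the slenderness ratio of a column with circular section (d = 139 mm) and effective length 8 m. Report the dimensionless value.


Radius of gyration r = d / 4 = 139 / 4 = 34.75 mm
L_eff = 8000.0 mm
Slenderness ratio = L / r = 8000.0 / 34.75 = 230.22 (dimensionless)

230.22 (dimensionless)


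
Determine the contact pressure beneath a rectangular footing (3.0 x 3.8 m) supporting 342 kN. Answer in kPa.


A = 3.0 * 3.8 = 11.4 m^2
q = P / A = 342 / 11.4
= 30.0 kPa

30.0 kPa


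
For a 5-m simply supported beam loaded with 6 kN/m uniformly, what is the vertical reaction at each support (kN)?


Total load = w * L = 6 * 5 = 30 kN
By symmetry, each reaction R = total / 2 = 30 / 2 = 15.0 kN

15.0 kN


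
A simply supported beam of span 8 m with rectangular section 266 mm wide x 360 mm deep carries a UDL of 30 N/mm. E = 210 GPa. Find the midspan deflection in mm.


I = 266 * 360^3 / 12 = 1034208000.0 mm^4
L = 8000.0 mm, w = 30 N/mm, E = 210000.0 MPa
delta = 5 * w * L^4 / (384 * E * I)
= 5 * 30 * 8000.0^4 / (384 * 210000.0 * 1034208000.0)
= 7.367 mm

7.367 mm


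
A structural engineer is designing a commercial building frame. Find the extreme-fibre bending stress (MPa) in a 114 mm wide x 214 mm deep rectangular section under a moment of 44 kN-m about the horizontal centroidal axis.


I = b * h^3 / 12 = 114 * 214^3 / 12 = 93103268.0 mm^4
y = h / 2 = 214 / 2 = 107.0 mm
M = 44 kN-m = 44000000.0 N-mm
sigma = M * y / I = 44000000.0 * 107.0 / 93103268.0
= 50.57 MPa

50.57 MPa


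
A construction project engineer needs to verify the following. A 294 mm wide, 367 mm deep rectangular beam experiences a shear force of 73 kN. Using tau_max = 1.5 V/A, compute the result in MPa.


A = b * h = 294 * 367 = 107898 mm^2
V = 73 kN = 73000.0 N
tau_max = 1.5 * V / A = 1.5 * 73000.0 / 107898
= 1.0148 MPa

1.0148 MPa


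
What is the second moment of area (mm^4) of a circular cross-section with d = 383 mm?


r = d / 2 = 383 / 2 = 191.5 mm
I = pi * r^4 / 4 = pi * 191.5^4 / 4
= 1056245798.85 mm^4

1056245798.85 mm^4


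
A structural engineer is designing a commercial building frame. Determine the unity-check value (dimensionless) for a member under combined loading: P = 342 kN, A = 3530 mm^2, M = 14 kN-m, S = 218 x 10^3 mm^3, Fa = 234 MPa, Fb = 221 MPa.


f_a = P / A = 342000.0 / 3530 = 96.8839 MPa
f_b = M / S = 14000000.0 / 218000.0 = 64.2202 MPa
Ratio = f_a / Fa + f_b / Fb
= 96.8839 / 234 + 64.2202 / 221
= 0.7046 (dimensionless)

0.7046 (dimensionless)


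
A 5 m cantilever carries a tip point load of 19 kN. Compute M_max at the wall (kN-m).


For a cantilever with a point load at the free end:
M_max = P * L = 19 * 5 = 95 kN-m

95 kN-m


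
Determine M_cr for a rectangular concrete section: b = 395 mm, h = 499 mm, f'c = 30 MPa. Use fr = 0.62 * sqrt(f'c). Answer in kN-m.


fr = 0.62 * sqrt(30) = 0.62 * 5.4772 = 3.3959 MPa
I = 395 * 499^3 / 12 = 4089945175.42 mm^4
y_t = 249.5 mm
M_cr = fr * I / y_t = 3.3959 * 4089945175.42 / 249.5 N-mm
= 55.6672 kN-m

55.6672 kN-m


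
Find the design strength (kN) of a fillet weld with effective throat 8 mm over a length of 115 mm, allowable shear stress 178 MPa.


Strength = throat * length * allowable stress
= 8 * 115 * 178 N
= 163760 N
= 163.76 kN

163.76 kN


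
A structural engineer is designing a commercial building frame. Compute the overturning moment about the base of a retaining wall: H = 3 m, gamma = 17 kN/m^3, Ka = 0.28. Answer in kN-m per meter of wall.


Pa = 0.5 * Ka * gamma * H^2
= 0.5 * 0.28 * 17 * 3^2
= 21.42 kN/m
Arm = H / 3 = 3 / 3 = 1.0 m
Mo = Pa * arm = Pa * H / 3 = 21.42 * 3 / 3 = 21.42 kN-m/m

21.42 kN-m/m


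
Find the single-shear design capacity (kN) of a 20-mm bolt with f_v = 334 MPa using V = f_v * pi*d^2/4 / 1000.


A = pi * d^2 / 4 = pi * 20^2 / 4 = 314.1593 mm^2
V = f_v * A / 1000 = 334 * 314.1593 / 1000
= 104.9292 kN

104.9292 kN


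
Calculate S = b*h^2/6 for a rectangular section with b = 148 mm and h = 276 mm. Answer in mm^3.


S = b * h^2 / 6
= 148 * 276^2 / 6
= 148 * 76176 / 6
= 1879008.0 mm^3

1879008.0 mm^3


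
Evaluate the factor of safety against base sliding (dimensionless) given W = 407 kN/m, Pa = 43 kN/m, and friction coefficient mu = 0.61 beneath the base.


Resisting force = mu * W = 0.61 * 407 = 248.27 kN/m
FOS = Resisting / Driving = 248.27 / 43
= 5.7737 (dimensionless)

5.7737 (dimensionless)


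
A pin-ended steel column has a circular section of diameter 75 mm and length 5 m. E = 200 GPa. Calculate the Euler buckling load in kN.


I = pi * d^4 / 64 = 1553155.55 mm^4
L = 5000.0 mm
P_cr = pi^2 * E * I / L^2
= 9.8696 * 200000.0 * 1553155.55 / 5000.0^2
= 122632.25 N = 122.6322 kN

122.6322 kN


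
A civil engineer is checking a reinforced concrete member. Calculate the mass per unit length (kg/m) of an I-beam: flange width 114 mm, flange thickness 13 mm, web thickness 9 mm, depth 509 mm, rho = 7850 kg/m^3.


A_flanges = 2 * 114 * 13 = 2964 mm^2
A_web = (509 - 2 * 13) * 9 = 4347 mm^2
A_total = 2964 + 4347 = 7311 mm^2 = 0.007311 m^2
Weight = rho * A = 7850 * 0.007311 = 57.3914 kg/m

57.3914 kg/m


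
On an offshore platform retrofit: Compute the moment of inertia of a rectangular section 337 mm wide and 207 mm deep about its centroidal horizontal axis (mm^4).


I = b * h^3 / 12
= 337 * 207^3 / 12
= 337 * 8869743 / 12
= 249091949.25 mm^4

249091949.25 mm^4


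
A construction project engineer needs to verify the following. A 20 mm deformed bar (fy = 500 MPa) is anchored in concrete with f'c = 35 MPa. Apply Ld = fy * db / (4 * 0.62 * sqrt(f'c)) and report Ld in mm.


Ld = (fy * db) / (4 * 0.62 * sqrt(f'c))
= (500 * 20) / (4 * 0.62 * sqrt(35))
= 10000 / 14.6719
= 681.58 mm

681.58 mm


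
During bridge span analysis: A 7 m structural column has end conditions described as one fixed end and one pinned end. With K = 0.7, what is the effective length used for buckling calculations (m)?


L_eff = K * L
= 0.7 * 7
= 4.9 m

4.9 m


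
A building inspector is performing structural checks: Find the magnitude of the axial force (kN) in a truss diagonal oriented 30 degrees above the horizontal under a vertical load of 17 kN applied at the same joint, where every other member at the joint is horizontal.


At the joint, only the diagonal has a vertical component, so vertical equilibrium gives:
F * sin(30) = 17
F = 17 / sin(30)
= 17 / 0.5
= 34.0 kN

34.0 kN


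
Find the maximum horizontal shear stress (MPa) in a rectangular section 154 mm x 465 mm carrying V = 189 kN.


A = b * h = 154 * 465 = 71610 mm^2
V = 189 kN = 189000.0 N
tau_max = 1.5 * V / A = 1.5 * 189000.0 / 71610
= 3.9589 MPa

3.9589 MPa


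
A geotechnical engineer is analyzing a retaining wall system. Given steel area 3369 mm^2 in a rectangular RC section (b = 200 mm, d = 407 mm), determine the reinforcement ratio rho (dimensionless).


rho = As / (b * d)
= 3369 / (200 * 407)
= 3369 / 81400
= 0.041388 (dimensionless)

0.041388 (dimensionless)


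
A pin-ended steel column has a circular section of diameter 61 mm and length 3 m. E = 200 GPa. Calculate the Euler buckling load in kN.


I = pi * d^4 / 64 = 679656.13 mm^4
L = 3000.0 mm
P_cr = pi^2 * E * I / L^2
= 9.8696 * 200000.0 * 679656.13 / 3000.0^2
= 149065.27 N = 149.0653 kN

149.0653 kN


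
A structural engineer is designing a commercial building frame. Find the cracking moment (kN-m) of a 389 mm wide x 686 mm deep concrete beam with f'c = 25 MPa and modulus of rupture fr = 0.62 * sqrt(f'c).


fr = 0.62 * sqrt(25) = 0.62 * 5.0 = 3.1 MPa
I = 389 * 686^3 / 12 = 10465035415.33 mm^4
y_t = 343.0 mm
M_cr = fr * I / y_t = 3.1 * 10465035415.33 / 343.0 N-mm
= 94.582 kN-m

94.582 kN-m


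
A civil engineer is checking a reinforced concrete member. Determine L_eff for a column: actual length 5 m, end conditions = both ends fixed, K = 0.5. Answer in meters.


L_eff = K * L
= 0.5 * 5
= 2.5 m

2.5 m


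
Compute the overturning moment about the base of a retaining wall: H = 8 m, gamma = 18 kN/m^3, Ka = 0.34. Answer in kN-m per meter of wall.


Pa = 0.5 * Ka * gamma * H^2
= 0.5 * 0.34 * 18 * 8^2
= 195.84 kN/m
Arm = H / 3 = 8 / 3 = 2.6667 m
Mo = Pa * arm = Pa * H / 3 = 195.84 * 8 / 3 = 522.24 kN-m/m

522.24 kN-m/m


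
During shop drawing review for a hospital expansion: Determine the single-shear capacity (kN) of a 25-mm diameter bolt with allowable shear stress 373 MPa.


A = pi * d^2 / 4 = pi * 25^2 / 4 = 490.8739 mm^2
V = f_v * A / 1000 = 373 * 490.8739 / 1000
= 183.0959 kN

183.0959 kN


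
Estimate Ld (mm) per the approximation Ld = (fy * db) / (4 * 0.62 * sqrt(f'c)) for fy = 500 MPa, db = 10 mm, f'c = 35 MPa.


Ld = (fy * db) / (4 * 0.62 * sqrt(f'c))
= (500 * 10) / (4 * 0.62 * sqrt(35))
= 5000 / 14.6719
= 340.79 mm

340.79 mm


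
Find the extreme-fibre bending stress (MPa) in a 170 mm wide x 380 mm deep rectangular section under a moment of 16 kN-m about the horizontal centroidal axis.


I = b * h^3 / 12 = 170 * 380^3 / 12 = 777353333.33 mm^4
y = h / 2 = 380 / 2 = 190.0 mm
M = 16 kN-m = 16000000.0 N-mm
sigma = M * y / I = 16000000.0 * 190.0 / 777353333.33
= 3.91 MPa

3.91 MPa


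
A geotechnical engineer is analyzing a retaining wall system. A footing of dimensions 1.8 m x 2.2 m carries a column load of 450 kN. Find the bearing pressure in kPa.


A = 1.8 * 2.2 = 3.96 m^2
q = P / A = 450 / 3.96
= 113.6364 kPa

113.6364 kPa


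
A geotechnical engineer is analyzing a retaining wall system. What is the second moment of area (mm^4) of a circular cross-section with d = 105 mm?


r = d / 2 = 105 / 2 = 52.5 mm
I = pi * r^4 / 4 = pi * 52.5^4 / 4
= 5966602.35 mm^4

5966602.35 mm^4
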